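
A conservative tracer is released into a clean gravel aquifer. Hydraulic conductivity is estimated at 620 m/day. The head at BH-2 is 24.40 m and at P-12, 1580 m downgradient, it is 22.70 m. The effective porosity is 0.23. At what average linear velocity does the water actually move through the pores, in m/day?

2.90

Hydraulic gradient i = (24.40 − 22.70) / 1580 = 1.7 / 1580 = 0.001076.
Darcy flux q = K · i = 620.0 × 0.001076 = 0.6671 m/day.
Seepage velocity v = q / n_e = 0.6671 / 0.23 = 2.900 m/day.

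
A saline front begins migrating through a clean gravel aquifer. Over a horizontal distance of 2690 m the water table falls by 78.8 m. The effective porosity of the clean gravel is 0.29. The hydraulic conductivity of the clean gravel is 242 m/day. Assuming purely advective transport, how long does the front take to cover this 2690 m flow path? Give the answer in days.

110

Hydraulic gradient i = Δh / L = 78.8 / 2690 = 0.02929.
Darcy flux q = K · i = 242.0 × 0.02929 = 7.089 m/day.
Seepage velocity v = q / n_e = 7.089 / 0.29 = 24.45 m/day.
Travel time t = L / v = 2690 / 24.45 = 110.0 days.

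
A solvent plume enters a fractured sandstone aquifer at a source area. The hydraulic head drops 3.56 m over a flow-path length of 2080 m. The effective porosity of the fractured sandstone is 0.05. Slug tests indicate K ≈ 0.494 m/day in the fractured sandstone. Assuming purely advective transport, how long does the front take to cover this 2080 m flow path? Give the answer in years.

337

Hydraulic gradient i = Δh / L = 3.56 / 2080 = 0.001712.
Darcy flux q = K · i = 0.4940 × 0.001712 = 0.0008455 m/day.
Seepage velocity v = q / n_e = 0.0008455 / 0.05 = 0.01691 m/day.
Travel time t = L / v = 2080 / 0.01691 = 1.230e+05 days = 336.8 years.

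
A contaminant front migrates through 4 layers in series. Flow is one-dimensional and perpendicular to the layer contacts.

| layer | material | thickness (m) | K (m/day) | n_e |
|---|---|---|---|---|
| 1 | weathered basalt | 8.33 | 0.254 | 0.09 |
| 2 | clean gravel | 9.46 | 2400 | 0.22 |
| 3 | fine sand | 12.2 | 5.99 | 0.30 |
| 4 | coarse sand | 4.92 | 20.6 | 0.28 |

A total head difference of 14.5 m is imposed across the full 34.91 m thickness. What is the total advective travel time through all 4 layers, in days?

With flow normal to the layers, continuity requires the same specific discharge q through every layer.
Σ(b_i/K_i) = 8.33/0.254 + 9.46/2400 + 12.2/5.99 + 4.92/20.6 = 35.07 d.
q = Δh / Σ(b_i/K_i) = 14.5 / 35.07 = 0.4134 m/day.
In each layer the seepage velocity is v_i = q/n_i, so the layer transit time is t_i = b_i·n_i / q:
  layer 1 (weathered basalt): t_1 = 8.33 × 0.09 / 0.4134 = 1.813 d
  layer 2 (clean gravel): t_2 = 9.46 × 0.22 / 0.4134 = 5.034 d
  layer 3 (fine sand): t_3 = 12.2 × 0.30 / 0.4134 = 8.853 d
  layer 4 (coarse sand): t_4 = 4.92 × 0.28 / 0.4134 = 3.332 d
Total t = Σ t_i = 19.03 days.

19.0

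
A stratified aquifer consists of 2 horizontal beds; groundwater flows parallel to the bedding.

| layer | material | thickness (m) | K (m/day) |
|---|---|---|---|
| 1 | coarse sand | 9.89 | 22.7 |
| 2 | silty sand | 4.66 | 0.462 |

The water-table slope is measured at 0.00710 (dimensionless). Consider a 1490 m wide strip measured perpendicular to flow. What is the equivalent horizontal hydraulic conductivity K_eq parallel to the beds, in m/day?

Flow is parallel to layering, so each bed carries its own Darcy discharge and the transmissivities add.
Σ(K_i·b_i) = 22.7×9.89 + 0.462×4.66 = 226.7 m²/day.
Total thickness b = 14.55 m, so K_eq = Σ(K_i·b_i)/b = 15.58 m/day.

15.6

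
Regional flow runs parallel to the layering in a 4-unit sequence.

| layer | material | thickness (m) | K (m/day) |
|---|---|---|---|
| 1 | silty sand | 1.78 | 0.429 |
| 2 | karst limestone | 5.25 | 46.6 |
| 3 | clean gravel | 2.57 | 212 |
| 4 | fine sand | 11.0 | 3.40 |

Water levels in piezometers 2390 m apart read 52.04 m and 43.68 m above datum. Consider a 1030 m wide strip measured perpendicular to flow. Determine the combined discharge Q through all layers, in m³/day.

2980

Flow is parallel to layering, so each bed carries its own Darcy discharge and the transmissivities add.
Σ(K_i·b_i) = 0.429×1.78 + 46.6×5.25 + 212×2.57 + 3.40×11.0 = 827.7 m²/day.
Hydraulic gradient i = (52.04 − 43.68) / 2390 = 8.36 / 2390 = 0.003498.
Q = Σ(K_i·b_i) · W · i = 827.7 × 1030 × 0.003498 = 2982 m³/day.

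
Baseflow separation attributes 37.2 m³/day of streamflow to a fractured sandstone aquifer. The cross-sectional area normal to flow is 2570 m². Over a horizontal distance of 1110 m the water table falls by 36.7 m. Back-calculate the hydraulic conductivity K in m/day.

0.438

Hydraulic gradient i = Δh / L = 36.7 / 1110 = 0.03306.
From Q = K·A·i, K = Q / (A·i) = 37.2 / (2570 × 0.03306) = 0.4378 m/day.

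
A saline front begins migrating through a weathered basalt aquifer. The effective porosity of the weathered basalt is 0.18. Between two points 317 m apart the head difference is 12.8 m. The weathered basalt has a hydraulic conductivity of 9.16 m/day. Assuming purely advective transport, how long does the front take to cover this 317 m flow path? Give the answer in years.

Hydraulic gradient i = Δh / L = 12.8 / 317 = 0.04038.
Darcy flux q = K · i = 9.160 × 0.04038 = 0.3699 m/day.
Seepage velocity v = q / n_e = 0.3699 / 0.18 = 2.055 m/day.
Travel time t = L / v = 317 / 2.055 = 154.3 days = 0.4224 years.

0.422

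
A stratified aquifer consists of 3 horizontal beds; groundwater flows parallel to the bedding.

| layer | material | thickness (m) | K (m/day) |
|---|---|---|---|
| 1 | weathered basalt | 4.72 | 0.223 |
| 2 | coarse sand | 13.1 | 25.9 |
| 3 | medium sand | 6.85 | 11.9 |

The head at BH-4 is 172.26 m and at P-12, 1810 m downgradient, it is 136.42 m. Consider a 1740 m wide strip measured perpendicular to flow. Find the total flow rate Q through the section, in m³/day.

14500

Flow is parallel to layering, so each bed carries its own Darcy discharge and the transmissivities add.
Σ(K_i·b_i) = 0.223×4.72 + 25.9×13.1 + 11.9×6.85 = 421.9 m²/day.
Hydraulic gradient i = (172.26 − 136.42) / 1810 = 35.84 / 1810 = 0.01980.
Q = Σ(K_i·b_i) · W · i = 421.9 × 1740 × 0.01980 = 14535 m³/day.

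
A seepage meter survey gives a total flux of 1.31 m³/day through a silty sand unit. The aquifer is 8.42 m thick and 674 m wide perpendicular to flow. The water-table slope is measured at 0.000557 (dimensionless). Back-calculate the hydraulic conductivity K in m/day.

0.414

Cross-sectional area A = 674 × 8.42 = 5675 m².
Hydraulic gradient i = 0.000557.
From Q = K·A·i, K = Q / (A·i) = 1.31 / (5675 × 0.0005570) = 0.4144 m/day.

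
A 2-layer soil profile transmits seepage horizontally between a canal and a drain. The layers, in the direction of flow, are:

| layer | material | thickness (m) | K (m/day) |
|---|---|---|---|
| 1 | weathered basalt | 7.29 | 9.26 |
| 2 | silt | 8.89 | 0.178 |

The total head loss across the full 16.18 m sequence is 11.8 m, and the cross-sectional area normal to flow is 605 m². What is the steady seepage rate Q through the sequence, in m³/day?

Flow is perpendicular to layering, so the layers act in series and the equivalent K is the thickness-weighted harmonic mean.
Total thickness L = 7.29 + 8.89 = 16.18 m.
Σ(b_i/K_i) = 7.29/9.26 + 8.89/0.178 = 50.73 d.
K_eq = L / Σ(b_i/K_i) = 16.18 / 50.73 = 0.3189 m/day.
Q = K_eq · A · (Δh/L) = 0.3189 × 605 × (11.8/16.18) = 140.7 m³/day.

141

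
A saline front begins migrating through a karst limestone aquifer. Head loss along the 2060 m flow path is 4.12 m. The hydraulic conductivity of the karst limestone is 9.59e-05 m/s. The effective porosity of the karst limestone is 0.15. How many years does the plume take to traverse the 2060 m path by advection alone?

Convert K: 9.59e-05 m/s × 86400 = 8.286 m/day.
Hydraulic gradient i = Δh / L = 4.12 / 2060 = 0.002000.
Darcy flux q = K · i = 8.286 × 0.002000 = 0.01657 m/day.
Seepage velocity v = q / n_e = 0.01657 / 0.15 = 0.1105 m/day.
Travel time t = L / v = 2060 / 0.1105 = 18646 days = 51.05 years.

51.1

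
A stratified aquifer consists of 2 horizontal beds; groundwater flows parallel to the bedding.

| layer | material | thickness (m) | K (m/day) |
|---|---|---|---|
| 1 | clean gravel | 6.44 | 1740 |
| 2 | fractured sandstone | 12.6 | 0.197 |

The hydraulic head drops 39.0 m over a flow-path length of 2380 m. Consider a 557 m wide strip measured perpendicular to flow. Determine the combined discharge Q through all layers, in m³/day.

102000

Flow is parallel to layering, so each bed carries its own Darcy discharge and the transmissivities add.
Σ(K_i·b_i) = 1740×6.44 + 0.197×12.6 = 11208 m²/day.
Hydraulic gradient i = Δh / L = 39.0 / 2380 = 0.01639.
Q = Σ(K_i·b_i) · W · i = 11208 × 557 × 0.01639 = 1.023e+05 m³/day.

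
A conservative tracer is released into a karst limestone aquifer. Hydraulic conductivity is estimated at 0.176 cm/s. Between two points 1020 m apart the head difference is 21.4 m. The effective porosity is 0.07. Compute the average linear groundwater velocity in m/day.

Convert K: 0.176 cm/s × 864 = 152.1 m/day.
Hydraulic gradient i = Δh / L = 21.4 / 1020 = 0.02098.
Darcy flux q = K · i = 152.1 × 0.02098 = 3.190 m/day.
Seepage velocity v = q / n_e = 3.190 / 0.07 = 45.58 m/day.

45.6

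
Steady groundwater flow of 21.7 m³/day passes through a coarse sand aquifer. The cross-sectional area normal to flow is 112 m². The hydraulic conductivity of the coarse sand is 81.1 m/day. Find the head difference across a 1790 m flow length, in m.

From Q = K·A·i, i = Q / (K·A) = 21.7 / (81.10 × 112.0) = 0.002389.
Head loss Δh = i · L = 0.002389 × 1790 = 4.276 m.

4.28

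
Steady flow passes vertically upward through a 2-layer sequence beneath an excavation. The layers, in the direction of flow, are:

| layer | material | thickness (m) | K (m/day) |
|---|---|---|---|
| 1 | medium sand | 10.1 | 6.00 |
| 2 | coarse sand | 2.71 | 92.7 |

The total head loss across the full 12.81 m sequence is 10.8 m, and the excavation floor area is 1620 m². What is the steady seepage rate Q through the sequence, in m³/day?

10200

Flow is perpendicular to layering, so the layers act in series and the equivalent K is the thickness-weighted harmonic mean.
Total thickness L = 10.1 + 2.71 = 12.81 m.
Σ(b_i/K_i) = 10.1/6.00 + 2.71/92.7 = 1.713 d.
K_eq = L / Σ(b_i/K_i) = 12.81 / 1.713 = 7.480 m/day.
Q = K_eq · A · (Δh/L) = 7.480 × 1620 × (10.8/12.81) = 10216 m³/day.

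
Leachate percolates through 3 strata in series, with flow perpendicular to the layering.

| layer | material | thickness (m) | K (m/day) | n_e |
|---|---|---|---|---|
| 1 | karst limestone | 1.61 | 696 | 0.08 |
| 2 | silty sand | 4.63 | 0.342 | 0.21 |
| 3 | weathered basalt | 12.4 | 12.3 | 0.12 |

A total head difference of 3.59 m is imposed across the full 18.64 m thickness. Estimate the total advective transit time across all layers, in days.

10.5

With flow normal to the layers, continuity requires the same specific discharge q through every layer.
Σ(b_i/K_i) = 1.61/696 + 4.63/0.342 + 12.4/12.3 = 14.55 d.
q = Δh / Σ(b_i/K_i) = 3.59 / 14.55 = 0.2468 m/day.
In each layer the seepage velocity is v_i = q/n_i, so the layer transit time is t_i = b_i·n_i / q:
  layer 1 (karst limestone): t_1 = 1.61 × 0.08 / 0.2468 = 0.5220 d
  layer 2 (silty sand): t_2 = 4.63 × 0.21 / 0.2468 = 3.940 d
  layer 3 (weathered basalt): t_3 = 12.4 × 0.12 / 0.2468 = 6.030 d
Total t = Σ t_i = 10.49 days.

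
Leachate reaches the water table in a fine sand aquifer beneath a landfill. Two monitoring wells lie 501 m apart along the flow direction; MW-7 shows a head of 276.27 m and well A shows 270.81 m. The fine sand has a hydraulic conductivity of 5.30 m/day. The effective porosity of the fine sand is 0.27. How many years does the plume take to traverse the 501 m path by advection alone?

6.41

Hydraulic gradient i = (276.27 − 270.81) / 501 = 5.46 / 501 = 0.01090.
Darcy flux q = K · i = 5.300 × 0.01090 = 0.05776 m/day.
Seepage velocity v = q / n_e = 0.05776 / 0.27 = 0.2139 m/day.
Travel time t = L / v = 501 / 0.2139 = 2342 days = 6.412 years.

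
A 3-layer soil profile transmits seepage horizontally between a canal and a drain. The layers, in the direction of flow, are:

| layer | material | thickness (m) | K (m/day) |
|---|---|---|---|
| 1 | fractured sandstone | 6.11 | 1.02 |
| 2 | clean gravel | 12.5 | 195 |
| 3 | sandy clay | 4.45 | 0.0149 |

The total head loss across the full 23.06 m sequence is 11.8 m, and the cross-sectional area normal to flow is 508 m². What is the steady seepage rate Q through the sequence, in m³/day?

19.7

Flow is perpendicular to layering, so the layers act in series and the equivalent K is the thickness-weighted harmonic mean.
Total thickness L = 6.11 + 12.5 + 4.45 = 23.06 m.
Σ(b_i/K_i) = 6.11/1.02 + 12.5/195 + 4.45/0.0149 = 304.7 d.
K_eq = L / Σ(b_i/K_i) = 23.06 / 304.7 = 0.07568 m/day.
Q = K_eq · A · (Δh/L) = 0.07568 × 508 × (11.8/23.06) = 19.67 m³/day.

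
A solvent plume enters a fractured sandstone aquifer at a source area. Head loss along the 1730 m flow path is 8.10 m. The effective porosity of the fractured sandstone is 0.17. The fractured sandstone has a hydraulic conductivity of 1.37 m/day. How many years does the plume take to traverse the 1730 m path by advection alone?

Hydraulic gradient i = Δh / L = 8.10 / 1730 = 0.004682.
Darcy flux q = K · i = 1.370 × 0.004682 = 0.006414 m/day.
Seepage velocity v = q / n_e = 0.006414 / 0.17 = 0.03773 m/day.
Travel time t = L / v = 1730 / 0.03773 = 45850 days = 125.5 years.

126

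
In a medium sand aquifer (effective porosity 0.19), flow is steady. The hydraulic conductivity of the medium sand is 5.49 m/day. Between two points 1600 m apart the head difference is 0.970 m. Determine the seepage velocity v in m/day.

Hydraulic gradient i = Δh / L = 0.970 / 1600 = 0.0006063.
Darcy flux q = K · i = 5.490 × 0.0006063 = 0.003328 m/day.
Seepage velocity v = q / n_e = 0.003328 / 0.19 = 0.01752 m/day.

0.0175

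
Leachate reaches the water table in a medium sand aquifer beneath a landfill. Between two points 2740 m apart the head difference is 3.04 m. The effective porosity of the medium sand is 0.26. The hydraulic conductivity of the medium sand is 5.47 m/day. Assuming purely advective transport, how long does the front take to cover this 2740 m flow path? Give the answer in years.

Hydraulic gradient i = Δh / L = 3.04 / 2740 = 0.001109.
Darcy flux q = K · i = 5.470 × 0.001109 = 0.006069 m/day.
Seepage velocity v = q / n_e = 0.006069 / 0.26 = 0.02334 m/day.
Travel time t = L / v = 2740 / 0.02334 = 1.174e+05 days = 321.4 years.

321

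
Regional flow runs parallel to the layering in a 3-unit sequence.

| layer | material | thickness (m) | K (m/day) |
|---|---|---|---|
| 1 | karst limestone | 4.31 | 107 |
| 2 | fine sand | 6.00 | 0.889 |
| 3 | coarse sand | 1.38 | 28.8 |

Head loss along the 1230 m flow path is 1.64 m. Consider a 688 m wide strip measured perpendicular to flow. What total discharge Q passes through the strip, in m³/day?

464

Flow is parallel to layering, so each bed carries its own Darcy discharge and the transmissivities add.
Σ(K_i·b_i) = 107×4.31 + 0.889×6.00 + 28.8×1.38 = 506.2 m²/day.
Hydraulic gradient i = Δh / L = 1.64 / 1230 = 0.001333.
Q = Σ(K_i·b_i) · W · i = 506.2 × 688 × 0.001333 = 464.4 m³/day.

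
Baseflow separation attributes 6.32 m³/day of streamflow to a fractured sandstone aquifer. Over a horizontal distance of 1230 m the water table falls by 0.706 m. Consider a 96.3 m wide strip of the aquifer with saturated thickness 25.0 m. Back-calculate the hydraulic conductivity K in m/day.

Cross-sectional area A = 96.3 × 25.0 = 2408 m².
Hydraulic gradient i = Δh / L = 0.706 / 1230 = 0.0005740.
From Q = K·A·i, K = Q / (A·i) = 6.32 / (2408 × 0.0005740) = 4.574 m/day.

4.57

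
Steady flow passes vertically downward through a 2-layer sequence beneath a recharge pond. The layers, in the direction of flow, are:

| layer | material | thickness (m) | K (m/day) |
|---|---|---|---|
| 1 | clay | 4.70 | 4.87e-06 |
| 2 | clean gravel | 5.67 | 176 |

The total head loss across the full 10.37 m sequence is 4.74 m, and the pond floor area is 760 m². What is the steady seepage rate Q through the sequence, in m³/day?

Flow is perpendicular to layering, so the layers act in series and the equivalent K is the thickness-weighted harmonic mean.
Total thickness L = 4.70 + 5.67 = 10.37 m.
Σ(b_i/K_i) = 4.70/4.87e-06 + 5.67/176 = 9.651e+05 d.
K_eq = L / Σ(b_i/K_i) = 10.37 / 9.651e+05 = 1.075e-05 m/day.
Q = K_eq · A · (Δh/L) = 1.075e-05 × 760 × (4.74/10.37) = 0.003733 m³/day.

0.00373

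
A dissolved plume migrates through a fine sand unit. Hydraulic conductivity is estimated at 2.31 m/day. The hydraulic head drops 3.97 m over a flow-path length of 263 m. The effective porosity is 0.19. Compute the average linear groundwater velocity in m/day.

0.184

Hydraulic gradient i = Δh / L = 3.97 / 263 = 0.01510.
Darcy flux q = K · i = 2.310 × 0.01510 = 0.03487 m/day.
Seepage velocity v = q / n_e = 0.03487 / 0.19 = 0.1835 m/day.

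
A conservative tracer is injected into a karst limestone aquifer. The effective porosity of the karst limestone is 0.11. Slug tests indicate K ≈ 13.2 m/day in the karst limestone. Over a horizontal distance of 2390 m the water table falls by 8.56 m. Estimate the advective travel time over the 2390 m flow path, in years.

15.2

Hydraulic gradient i = Δh / L = 8.56 / 2390 = 0.003582.
Darcy flux q = K · i = 13.20 × 0.003582 = 0.04728 m/day.
Seepage velocity v = q / n_e = 0.04728 / 0.11 = 0.4298 m/day.
Travel time t = L / v = 2390 / 0.4298 = 5561 days = 15.22 years.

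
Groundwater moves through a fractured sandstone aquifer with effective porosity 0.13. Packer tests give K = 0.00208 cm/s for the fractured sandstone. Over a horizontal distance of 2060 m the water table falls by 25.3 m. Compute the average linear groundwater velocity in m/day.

Convert K: 0.00208 cm/s × 864 = 1.797 m/day.
Hydraulic gradient i = Δh / L = 25.3 / 2060 = 0.01228.
Darcy flux q = K · i = 1.797 × 0.01228 = 0.02207 m/day.
Seepage velocity v = q / n_e = 0.02207 / 0.13 = 0.1698 m/day.

0.170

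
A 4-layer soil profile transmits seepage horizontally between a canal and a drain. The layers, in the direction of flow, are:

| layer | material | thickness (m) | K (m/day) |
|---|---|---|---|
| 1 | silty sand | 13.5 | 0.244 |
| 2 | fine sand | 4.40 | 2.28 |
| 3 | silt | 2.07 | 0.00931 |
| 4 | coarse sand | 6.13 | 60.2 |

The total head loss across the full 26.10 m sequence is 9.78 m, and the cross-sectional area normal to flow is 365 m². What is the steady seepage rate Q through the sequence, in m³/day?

12.8

Flow is perpendicular to layering, so the layers act in series and the equivalent K is the thickness-weighted harmonic mean.
Total thickness L = 13.5 + 4.40 + 2.07 + 6.13 = 26.10 m.
Σ(b_i/K_i) = 13.5/0.244 + 4.40/2.28 + 2.07/0.00931 + 6.13/60.2 = 279.7 d.
K_eq = L / Σ(b_i/K_i) = 26.10 / 279.7 = 0.09331 m/day.
Q = K_eq · A · (Δh/L) = 0.09331 × 365 × (9.78/26.10) = 12.76 m³/day.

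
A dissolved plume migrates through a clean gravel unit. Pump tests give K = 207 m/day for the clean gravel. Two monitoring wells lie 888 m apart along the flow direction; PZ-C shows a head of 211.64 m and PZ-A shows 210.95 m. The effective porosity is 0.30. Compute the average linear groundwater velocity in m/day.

0.536

Hydraulic gradient i = (211.64 − 210.95) / 888 = 0.69 / 888 = 0.0007770.
Darcy flux q = K · i = 207.0 × 0.0007770 = 0.1608 m/day.
Seepage velocity v = q / n_e = 0.1608 / 0.30 = 0.5361 m/day.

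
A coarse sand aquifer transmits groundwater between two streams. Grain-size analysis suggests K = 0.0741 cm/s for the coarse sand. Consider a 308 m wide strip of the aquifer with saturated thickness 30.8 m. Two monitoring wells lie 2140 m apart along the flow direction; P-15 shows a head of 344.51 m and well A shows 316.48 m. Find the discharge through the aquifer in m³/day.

7960

Convert K: 0.0741 cm/s × 864 = 64.02 m/day.
Cross-sectional area A = 308 × 30.8 = 9486 m².
Hydraulic gradient i = (344.51 − 316.48) / 2140 = 28.03 / 2140 = 0.01310.
Darcy's law: Q = K · A · i = 64.02 × 9486 × 0.01310 = 7955 m³/day.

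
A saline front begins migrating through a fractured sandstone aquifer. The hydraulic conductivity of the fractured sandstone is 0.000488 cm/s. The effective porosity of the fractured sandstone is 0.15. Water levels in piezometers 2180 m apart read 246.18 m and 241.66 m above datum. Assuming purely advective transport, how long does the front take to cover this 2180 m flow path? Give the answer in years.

Convert K: 0.000488 cm/s × 864 = 0.4216 m/day.
Hydraulic gradient i = (246.18 − 241.66) / 2180 = 4.52 / 2180 = 0.002073.
Darcy flux q = K · i = 0.4216 × 0.002073 = 0.0008742 m/day.
Seepage velocity v = q / n_e = 0.0008742 / 0.15 = 0.005828 m/day.
Travel time t = L / v = 2180 / 0.005828 = 3.741e+05 days = 1024 years.

1020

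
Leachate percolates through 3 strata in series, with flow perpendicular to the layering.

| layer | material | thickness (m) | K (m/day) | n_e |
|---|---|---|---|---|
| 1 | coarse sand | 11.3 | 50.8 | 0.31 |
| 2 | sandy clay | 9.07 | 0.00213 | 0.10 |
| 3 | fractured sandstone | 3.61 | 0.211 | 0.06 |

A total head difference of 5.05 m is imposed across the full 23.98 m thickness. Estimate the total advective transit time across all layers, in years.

10.7

With flow normal to the layers, continuity requires the same specific discharge q through every layer.
Σ(b_i/K_i) = 11.3/50.8 + 9.07/0.00213 + 3.61/0.211 = 4276 d.
q = Δh / Σ(b_i/K_i) = 5.05 / 4276 = 0.001181 m/day.
In each layer the seepage velocity is v_i = q/n_i, so the layer transit time is t_i = b_i·n_i / q:
  layer 1 (coarse sand): t_1 = 11.3 × 0.31 / 0.001181 = 2966 d
  layer 2 (sandy clay): t_2 = 9.07 × 0.10 / 0.001181 = 767.9 d
  layer 3 (fractured sandstone): t_3 = 3.61 × 0.06 / 0.001181 = 183.4 d
Total t = Σ t_i = 3917 days = 10.72 years.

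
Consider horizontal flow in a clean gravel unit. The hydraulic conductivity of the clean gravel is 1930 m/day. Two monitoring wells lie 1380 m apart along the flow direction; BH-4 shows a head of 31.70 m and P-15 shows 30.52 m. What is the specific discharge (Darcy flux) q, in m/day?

Hydraulic gradient i = (31.70 − 30.52) / 1380 = 1.18 / 1380 = 0.0008551.
Specific discharge q = K · i = 1930 × 0.0008551 = 1.650 m/day.

1.65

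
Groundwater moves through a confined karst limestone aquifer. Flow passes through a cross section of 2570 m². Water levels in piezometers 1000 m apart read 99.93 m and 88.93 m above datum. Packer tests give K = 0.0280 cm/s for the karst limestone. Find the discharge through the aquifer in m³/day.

Convert K: 0.0280 cm/s × 864 = 24.19 m/day.
Hydraulic gradient i = (99.93 − 88.93) / 1000 = 11 / 1000 = 0.01100.
Darcy's law: Q = K · A · i = 24.19 × 2570 × 0.01100 = 683.9 m³/day.

684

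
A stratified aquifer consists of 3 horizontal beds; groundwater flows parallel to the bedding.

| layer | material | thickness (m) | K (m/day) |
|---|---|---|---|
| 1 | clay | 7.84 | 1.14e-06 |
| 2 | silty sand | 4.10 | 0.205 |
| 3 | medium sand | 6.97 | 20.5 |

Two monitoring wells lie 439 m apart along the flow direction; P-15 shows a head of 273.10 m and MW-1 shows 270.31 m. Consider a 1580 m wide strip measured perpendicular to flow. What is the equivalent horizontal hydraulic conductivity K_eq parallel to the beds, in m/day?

7.60

Flow is parallel to layering, so each bed carries its own Darcy discharge and the transmissivities add.
Σ(K_i·b_i) = 1.14e-06×7.84 + 0.205×4.10 + 20.5×6.97 = 143.7 m²/day.
Total thickness b = 18.91 m, so K_eq = Σ(K_i·b_i)/b = 7.601 m/day.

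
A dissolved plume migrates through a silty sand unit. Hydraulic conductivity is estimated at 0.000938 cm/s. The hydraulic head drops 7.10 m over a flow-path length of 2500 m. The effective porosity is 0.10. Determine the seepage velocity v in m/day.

0.0230

Convert K: 0.000938 cm/s × 864 = 0.8104 m/day.
Hydraulic gradient i = Δh / L = 7.10 / 2500 = 0.002840.
Darcy flux q = K · i = 0.8104 × 0.002840 = 0.002302 m/day.
Seepage velocity v = q / n_e = 0.002302 / 0.10 = 0.02302 m/day.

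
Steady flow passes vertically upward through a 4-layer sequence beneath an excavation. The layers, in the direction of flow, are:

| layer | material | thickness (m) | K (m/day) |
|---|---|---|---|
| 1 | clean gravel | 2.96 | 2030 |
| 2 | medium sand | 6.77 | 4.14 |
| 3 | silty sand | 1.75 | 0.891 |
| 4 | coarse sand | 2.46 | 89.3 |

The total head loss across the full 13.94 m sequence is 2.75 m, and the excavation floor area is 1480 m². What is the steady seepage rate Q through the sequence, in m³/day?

Flow is perpendicular to layering, so the layers act in series and the equivalent K is the thickness-weighted harmonic mean.
Total thickness L = 2.96 + 6.77 + 1.75 + 2.46 = 13.94 m.
Σ(b_i/K_i) = 2.96/2030 + 6.77/4.14 + 1.75/0.891 + 2.46/89.3 = 3.628 d.
K_eq = L / Σ(b_i/K_i) = 13.94 / 3.628 = 3.842 m/day.
Q = K_eq · A · (Δh/L) = 3.842 × 1480 × (2.75/13.94) = 1122 m³/day.

1120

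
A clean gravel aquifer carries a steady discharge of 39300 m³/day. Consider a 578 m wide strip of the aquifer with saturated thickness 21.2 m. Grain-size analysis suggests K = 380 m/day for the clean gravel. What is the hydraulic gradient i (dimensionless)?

0.00844

Cross-sectional area A = 578 × 21.2 = 12254 m².
From Q = K·A·i, i = Q / (K·A) = 39300 / (380.0 × 12254) = 0.008440.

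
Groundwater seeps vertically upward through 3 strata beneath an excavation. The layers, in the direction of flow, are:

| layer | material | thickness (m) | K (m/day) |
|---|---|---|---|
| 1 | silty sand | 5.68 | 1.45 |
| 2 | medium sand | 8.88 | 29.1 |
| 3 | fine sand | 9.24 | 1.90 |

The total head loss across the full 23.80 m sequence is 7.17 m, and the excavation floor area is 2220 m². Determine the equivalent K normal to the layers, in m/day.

2.62

Flow is perpendicular to layering, so the layers act in series and the equivalent K is the thickness-weighted harmonic mean.
Total thickness L = 5.68 + 8.88 + 9.24 = 23.80 m.
Σ(b_i/K_i) = 5.68/1.45 + 8.88/29.1 + 9.24/1.90 = 9.086 d.
K_eq = L / Σ(b_i/K_i) = 23.80 / 9.086 = 2.620 m/day.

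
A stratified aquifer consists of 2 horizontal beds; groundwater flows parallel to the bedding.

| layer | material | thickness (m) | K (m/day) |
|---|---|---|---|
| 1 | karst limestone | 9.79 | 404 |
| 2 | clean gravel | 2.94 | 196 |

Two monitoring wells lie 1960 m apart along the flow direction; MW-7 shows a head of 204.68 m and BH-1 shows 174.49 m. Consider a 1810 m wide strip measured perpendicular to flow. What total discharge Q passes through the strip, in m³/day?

Flow is parallel to layering, so each bed carries its own Darcy discharge and the transmissivities add.
Σ(K_i·b_i) = 404×9.79 + 196×2.94 = 4531 m²/day.
Hydraulic gradient i = (204.68 − 174.49) / 1960 = 30.19 / 1960 = 0.01540.
Q = Σ(K_i·b_i) · W · i = 4531 × 1810 × 0.01540 = 1.263e+05 m³/day.

126000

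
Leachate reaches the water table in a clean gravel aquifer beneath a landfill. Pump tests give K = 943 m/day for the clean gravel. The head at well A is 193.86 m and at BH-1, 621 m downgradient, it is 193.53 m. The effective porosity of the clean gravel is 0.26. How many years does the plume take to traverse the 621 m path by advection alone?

Hydraulic gradient i = (193.86 − 193.53) / 621 = 0.33 / 621 = 0.0005314.
Darcy flux q = K · i = 943.0 × 0.0005314 = 0.5011 m/day.
Seepage velocity v = q / n_e = 0.5011 / 0.26 = 1.927 m/day.
Travel time t = L / v = 621 / 1.927 = 322.2 days = 0.8821 years.

0.882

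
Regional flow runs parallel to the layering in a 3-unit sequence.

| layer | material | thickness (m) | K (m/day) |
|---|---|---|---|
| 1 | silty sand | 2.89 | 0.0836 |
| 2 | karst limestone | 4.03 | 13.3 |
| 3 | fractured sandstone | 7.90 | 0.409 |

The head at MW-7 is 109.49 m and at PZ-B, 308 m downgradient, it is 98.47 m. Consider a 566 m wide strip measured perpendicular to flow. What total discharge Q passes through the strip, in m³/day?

1160

Flow is parallel to layering, so each bed carries its own Darcy discharge and the transmissivities add.
Σ(K_i·b_i) = 0.0836×2.89 + 13.3×4.03 + 0.409×7.90 = 57.07 m²/day.
Hydraulic gradient i = (109.49 − 98.47) / 308 = 11.02 / 308 = 0.03578.
Q = Σ(K_i·b_i) · W · i = 57.07 × 566 × 0.03578 = 1156 m³/day.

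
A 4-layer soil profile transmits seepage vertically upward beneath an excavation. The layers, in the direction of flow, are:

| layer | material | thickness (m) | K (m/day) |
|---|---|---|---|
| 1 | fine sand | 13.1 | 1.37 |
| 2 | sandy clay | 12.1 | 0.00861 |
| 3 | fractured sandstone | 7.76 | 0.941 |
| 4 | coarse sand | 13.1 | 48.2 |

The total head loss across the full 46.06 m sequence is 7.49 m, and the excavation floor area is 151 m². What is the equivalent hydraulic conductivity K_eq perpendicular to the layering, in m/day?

0.0324

Flow is perpendicular to layering, so the layers act in series and the equivalent K is the thickness-weighted harmonic mean.
Total thickness L = 13.1 + 12.1 + 7.76 + 13.1 = 46.06 m.
Σ(b_i/K_i) = 13.1/1.37 + 12.1/0.00861 + 7.76/0.941 + 13.1/48.2 = 1423 d.
K_eq = L / Σ(b_i/K_i) = 46.06 / 1423 = 0.03236 m/day.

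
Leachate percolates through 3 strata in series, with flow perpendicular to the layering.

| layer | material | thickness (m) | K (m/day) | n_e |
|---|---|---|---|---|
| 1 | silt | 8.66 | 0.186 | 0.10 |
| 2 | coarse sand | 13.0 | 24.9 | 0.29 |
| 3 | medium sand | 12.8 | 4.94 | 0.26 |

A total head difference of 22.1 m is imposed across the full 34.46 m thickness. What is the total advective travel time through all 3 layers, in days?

17.9

With flow normal to the layers, continuity requires the same specific discharge q through every layer.
Σ(b_i/K_i) = 8.66/0.186 + 13.0/24.9 + 12.8/4.94 = 49.67 d.
q = Δh / Σ(b_i/K_i) = 22.1 / 49.67 = 0.4449 m/day.
In each layer the seepage velocity is v_i = q/n_i, so the layer transit time is t_i = b_i·n_i / q:
  layer 1 (silt): t_1 = 8.66 × 0.10 / 0.4449 = 1.946 d
  layer 2 (coarse sand): t_2 = 13.0 × 0.29 / 0.4449 = 8.474 d
  layer 3 (medium sand): t_3 = 12.8 × 0.26 / 0.4449 = 7.480 d
Total t = Σ t_i = 17.90 days.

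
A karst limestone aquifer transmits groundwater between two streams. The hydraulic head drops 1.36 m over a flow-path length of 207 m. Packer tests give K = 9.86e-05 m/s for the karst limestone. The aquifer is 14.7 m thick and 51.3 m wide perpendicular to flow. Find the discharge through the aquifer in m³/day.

42.2

Convert K: 9.86e-05 m/s × 86400 = 8.519 m/day.
Cross-sectional area A = 51.3 × 14.7 = 754.1 m².
Hydraulic gradient i = Δh / L = 1.36 / 207 = 0.006570.
Darcy's law: Q = K · A · i = 8.519 × 754.1 × 0.006570 = 42.21 m³/day.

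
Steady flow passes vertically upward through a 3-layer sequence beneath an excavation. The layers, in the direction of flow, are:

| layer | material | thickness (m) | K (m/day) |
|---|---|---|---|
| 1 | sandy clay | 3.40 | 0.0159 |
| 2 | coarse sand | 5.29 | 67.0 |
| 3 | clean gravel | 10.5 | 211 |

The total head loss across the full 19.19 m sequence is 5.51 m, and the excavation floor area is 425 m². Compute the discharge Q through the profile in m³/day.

Flow is perpendicular to layering, so the layers act in series and the equivalent K is the thickness-weighted harmonic mean.
Total thickness L = 3.40 + 5.29 + 10.5 = 19.19 m.
Σ(b_i/K_i) = 3.40/0.0159 + 5.29/67.0 + 10.5/211 = 214.0 d.
K_eq = L / Σ(b_i/K_i) = 19.19 / 214.0 = 0.08969 m/day.
Q = K_eq · A · (Δh/L) = 0.08969 × 425 × (5.51/19.19) = 10.94 m³/day.

10.9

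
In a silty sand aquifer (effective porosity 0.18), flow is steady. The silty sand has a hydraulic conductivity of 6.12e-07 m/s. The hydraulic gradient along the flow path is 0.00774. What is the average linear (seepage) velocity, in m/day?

Convert K: 6.12e-07 m/s × 86400 = 0.05288 m/day.
Hydraulic gradient i = 0.00774.
Darcy flux q = K · i = 0.05288 × 0.007740 = 0.0004093 m/day.
Seepage velocity v = q / n_e = 0.0004093 / 0.18 = 0.002274 m/day.

0.00227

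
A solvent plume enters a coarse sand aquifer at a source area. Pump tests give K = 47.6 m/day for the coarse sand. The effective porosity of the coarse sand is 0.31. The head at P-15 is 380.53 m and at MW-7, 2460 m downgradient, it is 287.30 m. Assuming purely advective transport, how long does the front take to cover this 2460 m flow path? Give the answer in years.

Hydraulic gradient i = (380.53 − 287.30) / 2460 = 93.23 / 2460 = 0.03790.
Darcy flux q = K · i = 47.60 × 0.03790 = 1.804 m/day.
Seepage velocity v = q / n_e = 1.804 / 0.31 = 5.819 m/day.
Travel time t = L / v = 2460 / 5.819 = 422.7 days = 1.157 years.

1.16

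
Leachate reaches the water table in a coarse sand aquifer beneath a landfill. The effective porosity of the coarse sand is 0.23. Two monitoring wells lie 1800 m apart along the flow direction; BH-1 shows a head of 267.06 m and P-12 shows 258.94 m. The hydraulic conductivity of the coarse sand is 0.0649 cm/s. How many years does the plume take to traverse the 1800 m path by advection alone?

Convert K: 0.0649 cm/s × 864 = 56.07 m/day.
Hydraulic gradient i = (267.06 − 258.94) / 1800 = 8.12 / 1800 = 0.004511.
Darcy flux q = K · i = 56.07 × 0.004511 = 0.2530 m/day.
Seepage velocity v = q / n_e = 0.2530 / 0.23 = 1.100 m/day.
Travel time t = L / v = 1800 / 1.100 = 1637 days = 4.481 years.

4.48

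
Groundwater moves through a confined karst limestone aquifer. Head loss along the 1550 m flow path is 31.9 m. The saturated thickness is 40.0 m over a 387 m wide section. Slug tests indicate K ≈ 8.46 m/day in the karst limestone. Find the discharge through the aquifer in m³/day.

2700

Cross-sectional area A = 387 × 40.0 = 15480 m².
Hydraulic gradient i = Δh / L = 31.9 / 1550 = 0.02058.
Darcy's law: Q = K · A · i = 8.460 × 15480 × 0.02058 = 2695 m³/day.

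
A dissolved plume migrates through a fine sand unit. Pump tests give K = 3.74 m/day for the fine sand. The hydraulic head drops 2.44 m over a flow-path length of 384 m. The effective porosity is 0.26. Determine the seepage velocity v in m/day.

0.0914

Hydraulic gradient i = Δh / L = 2.44 / 384 = 0.006354.
Darcy flux q = K · i = 3.740 × 0.006354 = 0.02376 m/day.
Seepage velocity v = q / n_e = 0.02376 / 0.26 = 0.09140 m/day.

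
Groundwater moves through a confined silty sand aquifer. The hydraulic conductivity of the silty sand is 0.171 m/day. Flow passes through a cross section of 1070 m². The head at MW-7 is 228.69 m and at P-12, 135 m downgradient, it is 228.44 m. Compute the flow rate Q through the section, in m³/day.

Hydraulic gradient i = (228.69 − 228.44) / 135 = 0.25 / 135 = 0.001852.
Darcy's law: Q = K · A · i = 0.1710 × 1070 × 0.001852 = 0.3388 m³/day.

0.339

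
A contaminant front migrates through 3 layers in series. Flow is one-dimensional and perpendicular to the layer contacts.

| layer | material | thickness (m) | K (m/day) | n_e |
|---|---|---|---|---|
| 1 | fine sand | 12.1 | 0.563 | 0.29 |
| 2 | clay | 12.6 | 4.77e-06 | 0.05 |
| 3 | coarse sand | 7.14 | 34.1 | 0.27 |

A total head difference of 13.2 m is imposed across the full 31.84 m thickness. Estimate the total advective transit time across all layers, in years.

With flow normal to the layers, continuity requires the same specific discharge q through every layer.
Σ(b_i/K_i) = 12.1/0.563 + 12.6/4.77e-06 + 7.14/34.1 = 2.642e+06 d.
q = Δh / Σ(b_i/K_i) = 13.2 / 2.642e+06 = 4.997e-06 m/day.
In each layer the seepage velocity is v_i = q/n_i, so the layer transit time is t_i = b_i·n_i / q:
  layer 1 (fine sand): t_1 = 12.1 × 0.29 / 4.997e-06 = 7.022e+05 d
  layer 2 (clay): t_2 = 12.6 × 0.05 / 4.997e-06 = 1.261e+05 d
  layer 3 (coarse sand): t_3 = 7.14 × 0.27 / 4.997e-06 = 3.858e+05 d
Total t = Σ t_i = 1.214e+06 days = 3324 years.

3320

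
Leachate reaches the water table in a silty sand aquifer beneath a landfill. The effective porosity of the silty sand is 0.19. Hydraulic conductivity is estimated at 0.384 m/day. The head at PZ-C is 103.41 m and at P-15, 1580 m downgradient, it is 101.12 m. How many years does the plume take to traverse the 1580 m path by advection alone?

Hydraulic gradient i = (103.41 − 101.12) / 1580 = 2.29 / 1580 = 0.001449.
Darcy flux q = K · i = 0.3840 × 0.001449 = 0.0005566 m/day.
Seepage velocity v = q / n_e = 0.0005566 / 0.19 = 0.002929 m/day.
Travel time t = L / v = 1580 / 0.002929 = 5.394e+05 days = 1477 years.

1480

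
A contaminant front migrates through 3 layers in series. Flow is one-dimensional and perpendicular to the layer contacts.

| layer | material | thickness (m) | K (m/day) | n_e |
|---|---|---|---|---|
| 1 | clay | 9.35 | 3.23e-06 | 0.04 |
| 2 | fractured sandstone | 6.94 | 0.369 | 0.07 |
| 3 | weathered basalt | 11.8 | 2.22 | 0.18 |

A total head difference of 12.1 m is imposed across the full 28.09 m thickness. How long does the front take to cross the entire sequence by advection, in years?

1950

With flow normal to the layers, continuity requires the same specific discharge q through every layer.
Σ(b_i/K_i) = 9.35/3.23e-06 + 6.94/0.369 + 11.8/2.22 = 2.895e+06 d.
q = Δh / Σ(b_i/K_i) = 12.1 / 2.895e+06 = 4.180e-06 m/day.
In each layer the seepage velocity is v_i = q/n_i, so the layer transit time is t_i = b_i·n_i / q:
  layer 1 (clay): t_1 = 9.35 × 0.04 / 4.180e-06 = 89474 d
  layer 2 (fractured sandstone): t_2 = 6.94 × 0.07 / 4.180e-06 = 1.162e+05 d
  layer 3 (weathered basalt): t_3 = 11.8 × 0.18 / 4.180e-06 = 5.081e+05 d
Total t = Σ t_i = 7.138e+05 days = 1954 years.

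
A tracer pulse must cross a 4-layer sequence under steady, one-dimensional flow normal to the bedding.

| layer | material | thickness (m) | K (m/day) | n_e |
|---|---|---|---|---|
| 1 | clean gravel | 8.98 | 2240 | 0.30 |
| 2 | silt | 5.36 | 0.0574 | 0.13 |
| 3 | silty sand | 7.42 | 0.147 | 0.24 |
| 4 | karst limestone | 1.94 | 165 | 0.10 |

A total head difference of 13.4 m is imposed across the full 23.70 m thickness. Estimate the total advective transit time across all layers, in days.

57.6

With flow normal to the layers, continuity requires the same specific discharge q through every layer.
Σ(b_i/K_i) = 8.98/2240 + 5.36/0.0574 + 7.42/0.147 + 1.94/165 = 143.9 d.
q = Δh / Σ(b_i/K_i) = 13.4 / 143.9 = 0.09314 m/day.
In each layer the seepage velocity is v_i = q/n_i, so the layer transit time is t_i = b_i·n_i / q:
  layer 1 (clean gravel): t_1 = 8.98 × 0.30 / 0.09314 = 28.92 d
  layer 2 (silt): t_2 = 5.36 × 0.13 / 0.09314 = 7.481 d
  layer 3 (silty sand): t_3 = 7.42 × 0.24 / 0.09314 = 19.12 d
  layer 4 (karst limestone): t_4 = 1.94 × 0.10 / 0.09314 = 2.083 d
Total t = Σ t_i = 57.61 days.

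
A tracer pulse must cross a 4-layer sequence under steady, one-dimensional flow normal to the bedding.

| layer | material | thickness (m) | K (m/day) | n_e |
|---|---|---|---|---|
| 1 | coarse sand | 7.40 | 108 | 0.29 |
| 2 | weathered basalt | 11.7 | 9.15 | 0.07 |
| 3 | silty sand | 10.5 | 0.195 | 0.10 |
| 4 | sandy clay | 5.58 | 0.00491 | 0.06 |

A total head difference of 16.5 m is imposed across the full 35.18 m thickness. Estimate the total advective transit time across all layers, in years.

0.860

With flow normal to the layers, continuity requires the same specific discharge q through every layer.
Σ(b_i/K_i) = 7.40/108 + 11.7/9.15 + 10.5/0.195 + 5.58/0.00491 = 1192 d.
q = Δh / Σ(b_i/K_i) = 16.5 / 1192 = 0.01385 m/day.
In each layer the seepage velocity is v_i = q/n_i, so the layer transit time is t_i = b_i·n_i / q:
  layer 1 (coarse sand): t_1 = 7.40 × 0.29 / 0.01385 = 155.0 d
  layer 2 (weathered basalt): t_2 = 11.7 × 0.07 / 0.01385 = 59.15 d
  layer 3 (silty sand): t_3 = 10.5 × 0.10 / 0.01385 = 75.83 d
  layer 4 (sandy clay): t_4 = 5.58 × 0.06 / 0.01385 = 24.18 d
Total t = Σ t_i = 314.1 days = 0.8601 years.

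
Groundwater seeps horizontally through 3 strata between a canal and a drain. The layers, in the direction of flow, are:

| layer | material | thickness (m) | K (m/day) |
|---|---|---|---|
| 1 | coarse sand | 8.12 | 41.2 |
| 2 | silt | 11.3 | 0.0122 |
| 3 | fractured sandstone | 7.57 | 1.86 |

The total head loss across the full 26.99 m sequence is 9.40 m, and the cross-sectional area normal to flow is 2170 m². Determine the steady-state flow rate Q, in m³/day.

Flow is perpendicular to layering, so the layers act in series and the equivalent K is the thickness-weighted harmonic mean.
Total thickness L = 8.12 + 11.3 + 7.57 = 26.99 m.
Σ(b_i/K_i) = 8.12/41.2 + 11.3/0.0122 + 7.57/1.86 = 930.5 d.
K_eq = L / Σ(b_i/K_i) = 26.99 / 930.5 = 0.02901 m/day.
Q = K_eq · A · (Δh/L) = 0.02901 × 2170 × (9.40/26.99) = 21.92 m³/day.

21.9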